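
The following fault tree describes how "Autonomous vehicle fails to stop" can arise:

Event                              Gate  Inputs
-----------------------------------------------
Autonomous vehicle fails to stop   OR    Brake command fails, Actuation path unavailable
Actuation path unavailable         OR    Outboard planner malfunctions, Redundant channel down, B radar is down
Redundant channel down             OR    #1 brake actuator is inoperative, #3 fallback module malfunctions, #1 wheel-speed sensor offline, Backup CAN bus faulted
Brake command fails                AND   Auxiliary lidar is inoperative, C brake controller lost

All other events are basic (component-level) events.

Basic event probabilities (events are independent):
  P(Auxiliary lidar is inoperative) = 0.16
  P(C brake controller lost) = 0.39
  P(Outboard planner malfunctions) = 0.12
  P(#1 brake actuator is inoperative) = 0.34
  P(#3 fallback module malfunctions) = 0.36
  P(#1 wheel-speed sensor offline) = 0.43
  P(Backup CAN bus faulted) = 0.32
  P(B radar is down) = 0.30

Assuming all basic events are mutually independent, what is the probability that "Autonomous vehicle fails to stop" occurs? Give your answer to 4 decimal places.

P(Brake command fails) [AND] = 0.16 × 0.39 = 0.062400
P(Redundant channel down) [OR] = 1 − (1−0.34) × (1−0.36) × (1−0.43) × (1−0.32) = 0.836278
P(Actuation path unavailable) [OR] = 1 − (1−0.12) × (1−0.836278) × (1−0.30) = 0.899147
P(Autonomous vehicle fails to stop) [OR] = 1 − (1−0.062400) × (1−0.899147) = 0.905440
Rounded to 4 decimal places: P(Autonomous vehicle fails to stop) ≈ 0.9054.

0.9054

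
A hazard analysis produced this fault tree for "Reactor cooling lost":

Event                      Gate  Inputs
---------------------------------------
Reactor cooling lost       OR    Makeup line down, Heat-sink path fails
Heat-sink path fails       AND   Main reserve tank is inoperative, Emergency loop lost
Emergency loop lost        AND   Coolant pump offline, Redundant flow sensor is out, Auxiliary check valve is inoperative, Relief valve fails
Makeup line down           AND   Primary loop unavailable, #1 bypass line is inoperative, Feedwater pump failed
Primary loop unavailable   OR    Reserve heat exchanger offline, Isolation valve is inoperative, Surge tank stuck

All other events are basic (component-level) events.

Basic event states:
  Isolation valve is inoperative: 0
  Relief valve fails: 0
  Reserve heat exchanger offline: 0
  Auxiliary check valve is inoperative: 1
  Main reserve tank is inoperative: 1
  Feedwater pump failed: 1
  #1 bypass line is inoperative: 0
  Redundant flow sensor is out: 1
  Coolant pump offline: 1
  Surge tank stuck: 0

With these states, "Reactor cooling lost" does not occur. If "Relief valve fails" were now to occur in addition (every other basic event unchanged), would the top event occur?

Counterfactual: set "Relief valve fails" to occurred.
Primary loop unavailable [OR]: Reserve heat exchanger offline=not, Isolation valve is inoperative=not, Surge tank stuck=not → no input occurs → does not occur.
Makeup line down [AND]: Primary loop unavailable=not, #1 bypass line is inoperative=not, Feedwater pump failed=occurs → not all inputs occur → does not occur.
Emergency loop lost [AND]: Coolant pump offline=occurs, Redundant flow sensor is out=occurs, Auxiliary check valve is inoperative=occurs, Relief valve fails=occurs → all inputs occur → occurs.
Heat-sink path fails [AND]: Main reserve tank is inoperative=occurs, Emergency loop lost=occurs → all inputs occur → occurs.
Reactor cooling lost [OR]: Makeup line down=not, Heat-sink path fails=occurs → at least one input occurs → occurs.

Yes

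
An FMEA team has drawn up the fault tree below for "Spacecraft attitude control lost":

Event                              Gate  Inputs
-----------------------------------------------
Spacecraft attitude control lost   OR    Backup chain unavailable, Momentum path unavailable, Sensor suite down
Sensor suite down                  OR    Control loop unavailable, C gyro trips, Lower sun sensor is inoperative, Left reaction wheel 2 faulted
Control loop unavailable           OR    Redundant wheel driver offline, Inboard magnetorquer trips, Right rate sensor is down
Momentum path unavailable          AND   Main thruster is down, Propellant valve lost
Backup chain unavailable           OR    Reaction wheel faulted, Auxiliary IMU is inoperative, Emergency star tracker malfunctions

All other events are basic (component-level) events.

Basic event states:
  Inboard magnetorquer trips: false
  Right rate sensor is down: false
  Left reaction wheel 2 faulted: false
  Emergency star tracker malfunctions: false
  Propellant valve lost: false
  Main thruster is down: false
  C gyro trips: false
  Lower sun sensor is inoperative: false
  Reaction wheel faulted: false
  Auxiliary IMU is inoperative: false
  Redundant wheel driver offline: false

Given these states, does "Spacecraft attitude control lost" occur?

No

Backup chain unavailable [OR]: Reaction wheel faulted=not, Auxiliary IMU is inoperative=not, Emergency star tracker malfunctions=not → no input occurs → does not occur.
Momentum path unavailable [AND]: Main thruster is down=not, Propellant valve lost=not → not all inputs occur → does not occur.
Control loop unavailable [OR]: Redundant wheel driver offline=not, Inboard magnetorquer trips=not, Right rate sensor is down=not → no input occurs → does not occur.
Sensor suite down [OR]: Control loop unavailable=not, C gyro trips=not, Lower sun sensor is inoperative=not, Left reaction wheel 2 faulted=not → no input occurs → does not occur.
Spacecraft attitude control lost [OR]: Backup chain unavailable=not, Momentum path unavailable=not, Sensor suite down=not → no input occurs → does not occur.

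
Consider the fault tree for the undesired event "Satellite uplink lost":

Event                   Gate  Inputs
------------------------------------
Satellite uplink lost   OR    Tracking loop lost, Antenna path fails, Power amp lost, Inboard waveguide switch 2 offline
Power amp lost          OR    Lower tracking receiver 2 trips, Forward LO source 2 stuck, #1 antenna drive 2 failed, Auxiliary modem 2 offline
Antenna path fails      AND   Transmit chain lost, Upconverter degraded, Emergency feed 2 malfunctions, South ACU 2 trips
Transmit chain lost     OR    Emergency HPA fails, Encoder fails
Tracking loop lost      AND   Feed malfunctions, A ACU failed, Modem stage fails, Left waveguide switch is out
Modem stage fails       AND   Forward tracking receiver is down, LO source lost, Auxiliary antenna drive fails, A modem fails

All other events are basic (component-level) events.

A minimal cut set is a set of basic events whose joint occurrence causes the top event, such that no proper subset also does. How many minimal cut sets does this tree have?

Modem stage fails [AND]: one cut set from each child combined → 1 × 1 × 1 × 1 = 1 cut set(s).
Tracking loop lost [AND]: one cut set from each child combined → 1 × 1 × 1 × 1 = 1 cut set(s).
Transmit chain lost [OR]: union of children's cut sets → 2 cut set(s).
Antenna path fails [AND]: one cut set from each child combined → 2 × 1 × 1 × 1 = 2 cut set(s).
Power amp lost [OR]: union of children's cut sets → 4 cut set(s).
Satellite uplink lost [OR]: union of children's cut sets → 8 cut set(s).
Minimal cut sets: {A ACU failed, A modem fails, Auxiliary antenna drive fails, Feed malfunctions, Forward tracking receiver is down, LO source lost, Left waveguide switch is out}; {Emergency HPA fails, Emergency feed 2 malfunctions, South ACU 2 trips, Upconverter degraded}; {Emergency feed 2 malfunctions, Encoder fails, South ACU 2 trips, Upconverter degraded}; {Lower tracking receiver 2 trips}; {Forward LO source 2 stuck}; {#1 antenna drive 2 failed}; {Auxiliary modem 2 offline}; {Inboard waveguide switch 2 offline}.

8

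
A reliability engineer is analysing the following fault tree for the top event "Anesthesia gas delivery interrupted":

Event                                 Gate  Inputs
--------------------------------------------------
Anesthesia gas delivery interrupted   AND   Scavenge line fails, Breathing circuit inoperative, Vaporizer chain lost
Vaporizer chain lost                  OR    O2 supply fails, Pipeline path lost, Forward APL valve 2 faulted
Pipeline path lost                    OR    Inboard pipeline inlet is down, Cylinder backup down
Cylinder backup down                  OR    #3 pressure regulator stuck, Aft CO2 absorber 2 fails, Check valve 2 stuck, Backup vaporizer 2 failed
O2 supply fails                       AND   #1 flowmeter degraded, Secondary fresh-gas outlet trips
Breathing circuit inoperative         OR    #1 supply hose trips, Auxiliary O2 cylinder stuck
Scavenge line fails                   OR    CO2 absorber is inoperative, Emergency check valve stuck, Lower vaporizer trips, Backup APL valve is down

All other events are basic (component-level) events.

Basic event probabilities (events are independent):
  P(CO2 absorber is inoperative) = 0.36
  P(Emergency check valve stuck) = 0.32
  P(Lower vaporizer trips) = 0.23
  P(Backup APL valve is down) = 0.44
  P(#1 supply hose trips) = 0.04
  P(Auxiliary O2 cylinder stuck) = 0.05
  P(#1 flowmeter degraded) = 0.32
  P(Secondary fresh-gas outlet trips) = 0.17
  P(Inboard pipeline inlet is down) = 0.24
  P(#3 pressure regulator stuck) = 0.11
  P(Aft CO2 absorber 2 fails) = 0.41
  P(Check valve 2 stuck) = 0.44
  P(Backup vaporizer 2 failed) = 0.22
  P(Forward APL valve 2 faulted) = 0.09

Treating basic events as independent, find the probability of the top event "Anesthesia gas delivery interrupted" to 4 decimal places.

P(Scavenge line fails) [OR] = 1 − (1−0.36) × (1−0.32) × (1−0.23) × (1−0.44) = 0.812342
P(Breathing circuit inoperative) [OR] = 1 − (1−0.04) × (1−0.05) = 0.088000
P(O2 supply fails) [AND] = 0.32 × 0.17 = 0.054400
P(Cylinder backup down) [OR] = 1 − (1−0.11) × (1−0.41) × (1−0.44) × (1−0.22) = 0.770636
P(Pipeline path lost) [OR] = 1 − (1−0.24) × (1−0.770636) = 0.825683
P(Vaporizer chain lost) [OR] = 1 − (1−0.054400) × (1−0.825683) × (1−0.09) = 0.850001
P(Anesthesia gas delivery interrupted) [AND] = 0.812342 × 0.088000 × 0.850001 = 0.060763
Rounded to 4 decimal places: P(Anesthesia gas delivery interrupted) ≈ 0.0608.

0.0608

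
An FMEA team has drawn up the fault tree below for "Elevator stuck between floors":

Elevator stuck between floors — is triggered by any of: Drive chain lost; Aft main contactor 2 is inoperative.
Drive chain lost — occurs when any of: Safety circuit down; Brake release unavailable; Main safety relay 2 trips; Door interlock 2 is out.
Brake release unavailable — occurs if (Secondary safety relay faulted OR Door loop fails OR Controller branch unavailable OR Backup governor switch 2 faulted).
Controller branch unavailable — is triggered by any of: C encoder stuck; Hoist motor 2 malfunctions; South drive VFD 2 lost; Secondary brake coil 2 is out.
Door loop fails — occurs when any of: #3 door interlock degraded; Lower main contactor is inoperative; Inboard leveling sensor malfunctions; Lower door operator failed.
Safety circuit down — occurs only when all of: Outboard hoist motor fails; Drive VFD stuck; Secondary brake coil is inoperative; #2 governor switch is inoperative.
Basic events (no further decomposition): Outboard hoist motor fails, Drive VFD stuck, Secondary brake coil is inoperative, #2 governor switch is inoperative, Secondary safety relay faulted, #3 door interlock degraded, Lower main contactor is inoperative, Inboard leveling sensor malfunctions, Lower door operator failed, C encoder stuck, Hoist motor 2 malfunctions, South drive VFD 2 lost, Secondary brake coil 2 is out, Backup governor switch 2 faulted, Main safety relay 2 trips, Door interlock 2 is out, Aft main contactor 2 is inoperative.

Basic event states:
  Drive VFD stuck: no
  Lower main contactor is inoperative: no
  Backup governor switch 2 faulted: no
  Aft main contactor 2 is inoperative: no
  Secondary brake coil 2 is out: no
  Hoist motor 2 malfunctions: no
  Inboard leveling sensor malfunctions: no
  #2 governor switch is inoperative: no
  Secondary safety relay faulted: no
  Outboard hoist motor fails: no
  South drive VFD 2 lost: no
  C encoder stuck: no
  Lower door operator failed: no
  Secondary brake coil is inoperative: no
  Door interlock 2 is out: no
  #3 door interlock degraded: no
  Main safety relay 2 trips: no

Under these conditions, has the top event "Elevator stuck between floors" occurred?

Safety circuit down [AND]: Outboard hoist motor fails=not, Drive VFD stuck=not, Secondary brake coil is inoperative=not, #2 governor switch is inoperative=not → not all inputs occur → does not occur.
Door loop fails [OR]: #3 door interlock degraded=not, Lower main contactor is inoperative=not, Inboard leveling sensor malfunctions=not, Lower door operator failed=not → no input occurs → does not occur.
Controller branch unavailable [OR]: C encoder stuck=not, Hoist motor 2 malfunctions=not, South drive VFD 2 lost=not, Secondary brake coil 2 is out=not → no input occurs → does not occur.
Brake release unavailable [OR]: Secondary safety relay faulted=not, Door loop fails=not, Controller branch unavailable=not, Backup governor switch 2 faulted=not → no input occurs → does not occur.
Drive chain lost [OR]: Safety circuit down=not, Brake release unavailable=not, Main safety relay 2 trips=not, Door interlock 2 is out=not → no input occurs → does not occur.
Elevator stuck between floors [OR]: Drive chain lost=not, Aft main contactor 2 is inoperative=not → no input occurs → does not occur.

No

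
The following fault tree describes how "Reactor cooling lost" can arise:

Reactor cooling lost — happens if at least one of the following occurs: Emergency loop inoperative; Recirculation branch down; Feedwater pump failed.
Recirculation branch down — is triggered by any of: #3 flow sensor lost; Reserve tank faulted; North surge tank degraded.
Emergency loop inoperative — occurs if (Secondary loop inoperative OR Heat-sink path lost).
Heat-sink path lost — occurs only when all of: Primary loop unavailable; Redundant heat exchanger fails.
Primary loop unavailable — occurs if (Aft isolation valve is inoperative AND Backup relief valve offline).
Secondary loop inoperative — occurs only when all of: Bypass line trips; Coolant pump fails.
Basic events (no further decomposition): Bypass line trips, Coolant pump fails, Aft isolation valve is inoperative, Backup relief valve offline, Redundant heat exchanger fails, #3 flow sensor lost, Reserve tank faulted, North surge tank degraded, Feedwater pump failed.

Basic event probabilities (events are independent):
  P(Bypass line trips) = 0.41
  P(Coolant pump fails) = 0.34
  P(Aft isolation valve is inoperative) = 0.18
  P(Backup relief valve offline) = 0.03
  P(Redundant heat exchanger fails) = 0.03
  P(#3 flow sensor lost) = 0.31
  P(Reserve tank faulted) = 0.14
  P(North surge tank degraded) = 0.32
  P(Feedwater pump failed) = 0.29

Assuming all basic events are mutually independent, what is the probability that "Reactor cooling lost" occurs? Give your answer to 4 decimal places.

P(Secondary loop inoperative) [AND] = 0.41 × 0.34 = 0.139400
P(Primary loop unavailable) [AND] = 0.18 × 0.03 = 0.005400
P(Heat-sink path lost) [AND] = 0.005400 × 0.03 = 0.000162
P(Emergency loop inoperative) [OR] = 1 − (1−0.139400) × (1−0.000162) = 0.139539
P(Recirculation branch down) [OR] = 1 − (1−0.31) × (1−0.14) × (1−0.32) = 0.596488
P(Reactor cooling lost) [OR] = 1 − (1−0.139539) × (1−0.596488) × (1−0.29) = 0.753483
Rounded to 4 decimal places: P(Reactor cooling lost) ≈ 0.7535.

0.7535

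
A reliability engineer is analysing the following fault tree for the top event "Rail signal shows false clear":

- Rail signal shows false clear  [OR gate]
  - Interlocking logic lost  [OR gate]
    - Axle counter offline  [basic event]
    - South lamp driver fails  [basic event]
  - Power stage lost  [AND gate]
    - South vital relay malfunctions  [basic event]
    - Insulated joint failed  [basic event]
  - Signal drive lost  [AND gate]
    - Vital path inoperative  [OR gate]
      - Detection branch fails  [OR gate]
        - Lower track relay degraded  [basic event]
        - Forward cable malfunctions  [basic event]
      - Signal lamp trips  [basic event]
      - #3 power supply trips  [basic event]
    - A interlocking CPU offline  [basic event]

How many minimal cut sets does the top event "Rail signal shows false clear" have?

Interlocking logic lost [OR]: union of children's cut sets → 2 cut set(s).
Power stage lost [AND]: one cut set from each child combined → 1 × 1 = 1 cut set(s).
Detection branch fails [OR]: union of children's cut sets → 2 cut set(s).
Vital path inoperative [OR]: union of children's cut sets → 4 cut set(s).
Signal drive lost [AND]: one cut set from each child combined → 4 × 1 = 4 cut set(s).
Rail signal shows false clear [OR]: union of children's cut sets → 7 cut set(s).
Minimal cut sets: {Axle counter offline}; {South lamp driver fails}; {Insulated joint failed, South vital relay malfunctions}; {A interlocking CPU offline, Lower track relay degraded}; {A interlocking CPU offline, Forward cable malfunctions}; {A interlocking CPU offline, Signal lamp trips}; {#3 power supply trips, A interlocking CPU offline}.

7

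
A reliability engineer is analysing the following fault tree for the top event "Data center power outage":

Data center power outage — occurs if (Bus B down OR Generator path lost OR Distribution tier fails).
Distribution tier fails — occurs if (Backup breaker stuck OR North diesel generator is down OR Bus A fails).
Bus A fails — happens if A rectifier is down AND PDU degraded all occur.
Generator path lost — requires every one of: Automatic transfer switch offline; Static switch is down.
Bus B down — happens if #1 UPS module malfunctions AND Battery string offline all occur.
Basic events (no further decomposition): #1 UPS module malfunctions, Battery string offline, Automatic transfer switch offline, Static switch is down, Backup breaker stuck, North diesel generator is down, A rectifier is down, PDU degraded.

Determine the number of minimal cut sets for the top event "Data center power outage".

5

Bus B down [AND]: one cut set from each child combined → 1 × 1 = 1 cut set(s).
Generator path lost [AND]: one cut set from each child combined → 1 × 1 = 1 cut set(s).
Bus A fails [AND]: one cut set from each child combined → 1 × 1 = 1 cut set(s).
Distribution tier fails [OR]: union of children's cut sets → 3 cut set(s).
Data center power outage [OR]: union of children's cut sets → 5 cut set(s).
Minimal cut sets: {#1 UPS module malfunctions, Battery string offline}; {Automatic transfer switch offline, Static switch is down}; {Backup breaker stuck}; {North diesel generator is down}; {A rectifier is down, PDU degraded}.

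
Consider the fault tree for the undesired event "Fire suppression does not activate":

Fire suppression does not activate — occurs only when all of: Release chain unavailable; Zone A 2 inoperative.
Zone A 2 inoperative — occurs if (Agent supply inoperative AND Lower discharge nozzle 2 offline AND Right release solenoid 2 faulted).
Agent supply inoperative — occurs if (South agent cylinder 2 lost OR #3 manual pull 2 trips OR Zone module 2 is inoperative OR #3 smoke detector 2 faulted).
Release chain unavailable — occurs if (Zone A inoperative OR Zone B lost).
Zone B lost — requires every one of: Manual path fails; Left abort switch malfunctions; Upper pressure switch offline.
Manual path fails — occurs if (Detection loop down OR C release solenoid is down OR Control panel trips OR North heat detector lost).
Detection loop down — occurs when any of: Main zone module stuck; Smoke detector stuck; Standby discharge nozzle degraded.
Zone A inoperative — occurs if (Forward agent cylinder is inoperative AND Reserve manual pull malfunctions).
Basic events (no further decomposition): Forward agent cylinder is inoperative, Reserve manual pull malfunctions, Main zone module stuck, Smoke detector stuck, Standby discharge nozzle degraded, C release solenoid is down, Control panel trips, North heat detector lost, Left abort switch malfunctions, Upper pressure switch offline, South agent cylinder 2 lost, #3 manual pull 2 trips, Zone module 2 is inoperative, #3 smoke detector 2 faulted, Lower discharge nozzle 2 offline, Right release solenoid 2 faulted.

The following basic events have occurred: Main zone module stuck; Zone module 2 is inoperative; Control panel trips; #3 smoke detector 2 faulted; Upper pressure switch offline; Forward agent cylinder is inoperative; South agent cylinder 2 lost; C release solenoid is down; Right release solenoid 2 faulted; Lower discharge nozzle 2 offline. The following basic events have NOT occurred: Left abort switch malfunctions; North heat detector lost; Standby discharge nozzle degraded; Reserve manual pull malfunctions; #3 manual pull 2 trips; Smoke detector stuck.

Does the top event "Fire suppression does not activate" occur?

No

Zone A inoperative [AND]: Forward agent cylinder is inoperative=occurs, Reserve manual pull malfunctions=not → not all inputs occur → does not occur.
Detection loop down [OR]: Main zone module stuck=occurs, Smoke detector stuck=not, Standby discharge nozzle degraded=not → at least one input occurs → occurs.
Manual path fails [OR]: Detection loop down=occurs, C release solenoid is down=occurs, Control panel trips=occurs, North heat detector lost=not → at least one input occurs → occurs.
Zone B lost [AND]: Manual path fails=occurs, Left abort switch malfunctions=not, Upper pressure switch offline=occurs → not all inputs occur → does not occur.
Release chain unavailable [OR]: Zone A inoperative=not, Zone B lost=not → no input occurs → does not occur.
Agent supply inoperative [OR]: South agent cylinder 2 lost=occurs, #3 manual pull 2 trips=not, Zone module 2 is inoperative=occurs, #3 smoke detector 2 faulted=occurs → at least one input occurs → occurs.
Zone A 2 inoperative [AND]: Agent supply inoperative=occurs, Lower discharge nozzle 2 offline=occurs, Right release solenoid 2 faulted=occurs → all inputs occur → occurs.
Fire suppression does not activate [AND]: Release chain unavailable=not, Zone A 2 inoperative=occurs → not all inputs occur → does not occur.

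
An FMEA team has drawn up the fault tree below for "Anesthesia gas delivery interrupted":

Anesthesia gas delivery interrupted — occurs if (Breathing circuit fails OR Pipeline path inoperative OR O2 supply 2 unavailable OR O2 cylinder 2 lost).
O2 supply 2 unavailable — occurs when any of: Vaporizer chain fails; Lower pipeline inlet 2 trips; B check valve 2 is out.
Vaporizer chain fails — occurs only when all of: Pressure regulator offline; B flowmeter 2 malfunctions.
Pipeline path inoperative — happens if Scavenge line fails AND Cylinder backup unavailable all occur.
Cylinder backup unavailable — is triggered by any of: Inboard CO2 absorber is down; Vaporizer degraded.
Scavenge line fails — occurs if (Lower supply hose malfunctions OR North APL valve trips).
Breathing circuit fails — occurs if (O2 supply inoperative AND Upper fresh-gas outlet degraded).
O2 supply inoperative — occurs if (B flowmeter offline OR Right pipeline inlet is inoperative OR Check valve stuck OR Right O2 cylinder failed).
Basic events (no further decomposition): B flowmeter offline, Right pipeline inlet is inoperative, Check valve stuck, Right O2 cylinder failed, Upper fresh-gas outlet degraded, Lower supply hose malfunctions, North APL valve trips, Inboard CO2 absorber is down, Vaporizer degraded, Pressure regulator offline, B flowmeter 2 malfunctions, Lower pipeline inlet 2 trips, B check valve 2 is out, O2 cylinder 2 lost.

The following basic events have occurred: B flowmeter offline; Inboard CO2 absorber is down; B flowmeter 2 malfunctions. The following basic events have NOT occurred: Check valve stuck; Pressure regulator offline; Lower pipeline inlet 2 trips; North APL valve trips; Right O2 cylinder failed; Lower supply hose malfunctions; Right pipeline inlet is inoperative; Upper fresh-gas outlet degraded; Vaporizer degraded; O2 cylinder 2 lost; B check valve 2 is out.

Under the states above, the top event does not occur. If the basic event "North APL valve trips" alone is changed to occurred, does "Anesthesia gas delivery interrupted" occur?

Yes

Counterfactual: set "North APL valve trips" to occurred.
O2 supply inoperative [OR]: B flowmeter offline=occurs, Right pipeline inlet is inoperative=not, Check valve stuck=not, Right O2 cylinder failed=not → at least one input occurs → occurs.
Breathing circuit fails [AND]: O2 supply inoperative=occurs, Upper fresh-gas outlet degraded=not → not all inputs occur → does not occur.
Scavenge line fails [OR]: Lower supply hose malfunctions=not, North APL valve trips=occurs → at least one input occurs → occurs.
Cylinder backup unavailable [OR]: Inboard CO2 absorber is down=occurs, Vaporizer degraded=not → at least one input occurs → occurs.
Pipeline path inoperative [AND]: Scavenge line fails=occurs, Cylinder backup unavailable=occurs → all inputs occur → occurs.
Vaporizer chain fails [AND]: Pressure regulator offline=not, B flowmeter 2 malfunctions=occurs → not all inputs occur → does not occur.
O2 supply 2 unavailable [OR]: Vaporizer chain fails=not, Lower pipeline inlet 2 trips=not, B check valve 2 is out=not → no input occurs → does not occur.
Anesthesia gas delivery interrupted [OR]: Breathing circuit fails=not, Pipeline path inoperative=occurs, O2 supply 2 unavailable=not, O2 cylinder 2 lost=not → at least one input occurs → occurs.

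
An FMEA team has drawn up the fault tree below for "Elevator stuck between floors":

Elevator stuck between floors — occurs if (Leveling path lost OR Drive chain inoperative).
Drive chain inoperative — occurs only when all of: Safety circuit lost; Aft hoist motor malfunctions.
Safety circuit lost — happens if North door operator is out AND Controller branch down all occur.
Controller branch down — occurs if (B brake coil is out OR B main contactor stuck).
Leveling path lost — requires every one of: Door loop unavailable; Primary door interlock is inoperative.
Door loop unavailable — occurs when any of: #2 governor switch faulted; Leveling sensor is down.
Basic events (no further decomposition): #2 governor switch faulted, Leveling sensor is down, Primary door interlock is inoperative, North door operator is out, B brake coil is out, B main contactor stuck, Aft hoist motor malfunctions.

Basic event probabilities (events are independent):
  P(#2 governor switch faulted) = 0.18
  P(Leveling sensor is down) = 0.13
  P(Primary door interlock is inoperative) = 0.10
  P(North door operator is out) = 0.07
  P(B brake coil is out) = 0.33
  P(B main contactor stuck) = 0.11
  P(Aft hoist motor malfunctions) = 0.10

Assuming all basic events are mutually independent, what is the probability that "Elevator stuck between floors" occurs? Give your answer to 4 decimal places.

P(Door loop unavailable) [OR] = 1 − (1−0.18) × (1−0.13) = 0.286600
P(Leveling path lost) [AND] = 0.286600 × 0.10 = 0.028660
P(Controller branch down) [OR] = 1 − (1−0.33) × (1−0.11) = 0.403700
P(Safety circuit lost) [AND] = 0.07 × 0.403700 = 0.028259
P(Drive chain inoperative) [AND] = 0.028259 × 0.10 = 0.002826
P(Elevator stuck between floors) [OR] = 1 − (1−0.028660) × (1−0.002826) = 0.031405
Rounded to 4 decimal places: P(Elevator stuck between floors) ≈ 0.0314.

0.0314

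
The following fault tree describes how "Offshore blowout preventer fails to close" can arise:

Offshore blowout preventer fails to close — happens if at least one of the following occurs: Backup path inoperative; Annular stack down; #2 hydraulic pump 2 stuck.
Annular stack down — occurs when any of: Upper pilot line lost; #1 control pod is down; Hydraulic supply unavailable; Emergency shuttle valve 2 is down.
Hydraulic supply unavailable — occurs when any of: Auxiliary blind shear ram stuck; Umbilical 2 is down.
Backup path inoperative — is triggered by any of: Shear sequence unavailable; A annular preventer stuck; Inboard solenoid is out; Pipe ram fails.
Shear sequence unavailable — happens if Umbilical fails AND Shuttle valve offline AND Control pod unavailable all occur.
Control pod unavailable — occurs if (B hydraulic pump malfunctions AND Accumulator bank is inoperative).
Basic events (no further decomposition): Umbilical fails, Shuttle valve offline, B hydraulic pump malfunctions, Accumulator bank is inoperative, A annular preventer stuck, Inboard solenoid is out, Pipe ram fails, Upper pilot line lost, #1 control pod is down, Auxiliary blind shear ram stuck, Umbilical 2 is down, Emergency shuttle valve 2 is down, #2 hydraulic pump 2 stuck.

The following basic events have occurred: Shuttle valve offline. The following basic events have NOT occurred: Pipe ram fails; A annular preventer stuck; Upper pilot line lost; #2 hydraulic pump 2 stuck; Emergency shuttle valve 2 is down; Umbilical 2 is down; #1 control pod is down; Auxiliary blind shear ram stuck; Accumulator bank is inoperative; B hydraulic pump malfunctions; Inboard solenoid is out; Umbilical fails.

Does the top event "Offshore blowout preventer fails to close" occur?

Control pod unavailable [AND]: B hydraulic pump malfunctions=not, Accumulator bank is inoperative=not → not all inputs occur → does not occur.
Shear sequence unavailable [AND]: Umbilical fails=not, Shuttle valve offline=occurs, Control pod unavailable=not → not all inputs occur → does not occur.
Backup path inoperative [OR]: Shear sequence unavailable=not, A annular preventer stuck=not, Inboard solenoid is out=not, Pipe ram fails=not → no input occurs → does not occur.
Hydraulic supply unavailable [OR]: Auxiliary blind shear ram stuck=not, Umbilical 2 is down=not → no input occurs → does not occur.
Annular stack down [OR]: Upper pilot line lost=not, #1 control pod is down=not, Hydraulic supply unavailable=not, Emergency shuttle valve 2 is down=not → no input occurs → does not occur.
Offshore blowout preventer fails to close [OR]: Backup path inoperative=not, Annular stack down=not, #2 hydraulic pump 2 stuck=not → no input occurs → does not occur.

No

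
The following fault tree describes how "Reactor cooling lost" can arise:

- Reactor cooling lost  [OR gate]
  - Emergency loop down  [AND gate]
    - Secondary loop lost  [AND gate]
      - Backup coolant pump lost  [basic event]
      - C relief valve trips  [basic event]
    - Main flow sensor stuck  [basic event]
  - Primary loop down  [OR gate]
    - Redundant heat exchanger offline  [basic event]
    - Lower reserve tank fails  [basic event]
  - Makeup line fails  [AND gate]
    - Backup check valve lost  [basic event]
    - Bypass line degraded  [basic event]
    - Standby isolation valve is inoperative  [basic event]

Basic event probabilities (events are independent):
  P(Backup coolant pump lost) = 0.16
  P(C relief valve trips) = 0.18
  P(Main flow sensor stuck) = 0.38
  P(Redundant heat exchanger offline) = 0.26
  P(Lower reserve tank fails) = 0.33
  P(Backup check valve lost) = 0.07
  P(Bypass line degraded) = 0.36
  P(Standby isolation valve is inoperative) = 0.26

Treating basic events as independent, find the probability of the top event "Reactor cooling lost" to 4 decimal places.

0.5128

P(Secondary loop lost) [AND] = 0.16 × 0.18 = 0.028800
P(Emergency loop down) [AND] = 0.028800 × 0.38 = 0.010944
P(Primary loop down) [OR] = 1 − (1−0.26) × (1−0.33) = 0.504200
P(Makeup line fails) [AND] = 0.07 × 0.36 × 0.26 = 0.006552
P(Reactor cooling lost) [OR] = 1 − (1−0.010944) × (1−0.504200) × (1−0.006552) = 0.512839
Rounded to 4 decimal places: P(Reactor cooling lost) ≈ 0.5128.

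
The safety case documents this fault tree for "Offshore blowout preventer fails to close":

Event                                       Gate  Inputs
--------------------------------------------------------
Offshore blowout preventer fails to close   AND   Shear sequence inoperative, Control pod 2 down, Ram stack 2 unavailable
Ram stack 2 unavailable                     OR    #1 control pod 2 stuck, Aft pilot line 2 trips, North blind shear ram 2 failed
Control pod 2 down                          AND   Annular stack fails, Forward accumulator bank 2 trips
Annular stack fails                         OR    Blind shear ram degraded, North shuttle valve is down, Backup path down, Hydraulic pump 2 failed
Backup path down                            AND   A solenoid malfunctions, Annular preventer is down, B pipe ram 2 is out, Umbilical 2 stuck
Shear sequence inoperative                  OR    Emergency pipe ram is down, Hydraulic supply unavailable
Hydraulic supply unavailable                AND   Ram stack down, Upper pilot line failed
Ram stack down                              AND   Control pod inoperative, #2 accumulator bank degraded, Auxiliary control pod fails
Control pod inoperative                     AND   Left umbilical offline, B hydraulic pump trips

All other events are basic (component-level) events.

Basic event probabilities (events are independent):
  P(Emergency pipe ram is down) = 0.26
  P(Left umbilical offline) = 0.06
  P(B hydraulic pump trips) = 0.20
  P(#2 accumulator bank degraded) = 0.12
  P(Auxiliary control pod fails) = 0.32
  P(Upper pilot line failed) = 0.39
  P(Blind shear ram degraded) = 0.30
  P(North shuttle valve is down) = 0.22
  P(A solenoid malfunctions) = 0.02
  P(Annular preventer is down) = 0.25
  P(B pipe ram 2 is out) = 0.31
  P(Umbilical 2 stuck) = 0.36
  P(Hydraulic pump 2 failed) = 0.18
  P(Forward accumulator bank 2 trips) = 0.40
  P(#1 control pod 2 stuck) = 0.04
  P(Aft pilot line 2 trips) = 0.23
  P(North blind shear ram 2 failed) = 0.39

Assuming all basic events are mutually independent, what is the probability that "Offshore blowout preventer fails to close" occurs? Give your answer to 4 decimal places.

0.0316

P(Control pod inoperative) [AND] = 0.06 × 0.20 = 0.012000
P(Ram stack down) [AND] = 0.012000 × 0.12 × 0.32 = 0.000461
P(Hydraulic supply unavailable) [AND] = 0.000461 × 0.39 = 0.000180
P(Shear sequence inoperative) [OR] = 1 − (1−0.26) × (1−0.000180) = 0.260133
P(Backup path down) [AND] = 0.02 × 0.25 × 0.31 × 0.36 = 0.000558
P(Annular stack fails) [OR] = 1 − (1−0.30) × (1−0.22) × (1−0.000558) × (1−0.18) = 0.552530
P(Control pod 2 down) [AND] = 0.552530 × 0.40 = 0.221012
P(Ram stack 2 unavailable) [OR] = 1 − (1−0.04) × (1−0.23) × (1−0.39) = 0.549088
P(Offshore blowout preventer fails to close) [AND] = 0.260133 × 0.221012 × 0.549088 = 0.031568
Rounded to 4 decimal places: P(Offshore blowout preventer fails to close) ≈ 0.0316.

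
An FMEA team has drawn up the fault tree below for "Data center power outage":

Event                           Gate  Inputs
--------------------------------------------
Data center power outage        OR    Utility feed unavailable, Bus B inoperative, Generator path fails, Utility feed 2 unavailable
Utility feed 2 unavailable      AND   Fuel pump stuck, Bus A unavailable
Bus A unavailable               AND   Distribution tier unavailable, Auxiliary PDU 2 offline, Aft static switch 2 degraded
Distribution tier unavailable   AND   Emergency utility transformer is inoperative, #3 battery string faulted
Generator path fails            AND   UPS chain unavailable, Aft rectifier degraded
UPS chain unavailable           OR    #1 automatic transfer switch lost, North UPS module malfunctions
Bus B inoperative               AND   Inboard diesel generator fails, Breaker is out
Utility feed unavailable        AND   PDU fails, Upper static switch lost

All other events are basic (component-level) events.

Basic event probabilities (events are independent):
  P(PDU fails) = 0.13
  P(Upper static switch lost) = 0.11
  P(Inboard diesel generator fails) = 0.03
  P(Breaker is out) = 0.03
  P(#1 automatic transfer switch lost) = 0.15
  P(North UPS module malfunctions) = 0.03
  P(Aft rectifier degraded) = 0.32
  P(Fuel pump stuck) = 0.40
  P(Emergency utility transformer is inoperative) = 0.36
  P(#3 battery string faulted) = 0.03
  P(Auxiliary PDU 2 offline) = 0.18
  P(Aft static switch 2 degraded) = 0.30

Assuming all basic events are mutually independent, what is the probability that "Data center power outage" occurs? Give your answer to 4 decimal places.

0.0707

P(Utility feed unavailable) [AND] = 0.13 × 0.11 = 0.014300
P(Bus B inoperative) [AND] = 0.03 × 0.03 = 0.000900
P(UPS chain unavailable) [OR] = 1 − (1−0.15) × (1−0.03) = 0.175500
P(Generator path fails) [AND] = 0.175500 × 0.32 = 0.056160
P(Distribution tier unavailable) [AND] = 0.36 × 0.03 = 0.010800
P(Bus A unavailable) [AND] = 0.010800 × 0.18 × 0.30 = 0.000583
P(Utility feed 2 unavailable) [AND] = 0.40 × 0.000583 = 0.000233
P(Data center power outage) [OR] = 1 − (1−0.014300) × (1−0.000900) × (1−0.056160) × (1−0.000233) = 0.070711
Rounded to 4 decimal places: P(Data center power outage) ≈ 0.0707.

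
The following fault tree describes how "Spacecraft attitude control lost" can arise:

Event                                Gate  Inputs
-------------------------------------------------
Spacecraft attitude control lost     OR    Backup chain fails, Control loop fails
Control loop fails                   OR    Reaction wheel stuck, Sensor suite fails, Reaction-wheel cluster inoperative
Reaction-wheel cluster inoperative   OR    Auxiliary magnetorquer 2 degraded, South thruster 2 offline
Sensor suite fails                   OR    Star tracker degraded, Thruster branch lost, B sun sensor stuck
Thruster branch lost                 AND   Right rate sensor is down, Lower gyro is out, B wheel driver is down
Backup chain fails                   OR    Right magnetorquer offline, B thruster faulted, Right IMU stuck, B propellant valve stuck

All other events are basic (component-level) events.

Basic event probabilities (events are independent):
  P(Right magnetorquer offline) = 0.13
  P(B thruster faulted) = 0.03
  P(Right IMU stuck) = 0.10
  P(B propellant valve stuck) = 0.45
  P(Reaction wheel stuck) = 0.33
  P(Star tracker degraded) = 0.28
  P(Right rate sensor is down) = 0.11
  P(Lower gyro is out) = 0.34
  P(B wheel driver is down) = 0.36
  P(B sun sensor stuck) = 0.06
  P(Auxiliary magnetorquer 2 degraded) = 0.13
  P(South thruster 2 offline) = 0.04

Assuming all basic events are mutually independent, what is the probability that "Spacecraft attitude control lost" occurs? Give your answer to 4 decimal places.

P(Backup chain fails) [OR] = 1 − (1−0.13) × (1−0.03) × (1−0.10) × (1−0.45) = 0.582270
P(Thruster branch lost) [AND] = 0.11 × 0.34 × 0.36 = 0.013464
P(Sensor suite fails) [OR] = 1 − (1−0.28) × (1−0.013464) × (1−0.06) = 0.332312
P(Reaction-wheel cluster inoperative) [OR] = 1 − (1−0.13) × (1−0.04) = 0.164800
P(Control loop fails) [OR] = 1 − (1−0.33) × (1−0.332312) × (1−0.164800) = 0.626372
P(Spacecraft attitude control lost) [OR] = 1 − (1−0.582270) × (1−0.626372) = 0.843924
Rounded to 4 decimal places: P(Spacecraft attitude control lost) ≈ 0.8439.

0.8439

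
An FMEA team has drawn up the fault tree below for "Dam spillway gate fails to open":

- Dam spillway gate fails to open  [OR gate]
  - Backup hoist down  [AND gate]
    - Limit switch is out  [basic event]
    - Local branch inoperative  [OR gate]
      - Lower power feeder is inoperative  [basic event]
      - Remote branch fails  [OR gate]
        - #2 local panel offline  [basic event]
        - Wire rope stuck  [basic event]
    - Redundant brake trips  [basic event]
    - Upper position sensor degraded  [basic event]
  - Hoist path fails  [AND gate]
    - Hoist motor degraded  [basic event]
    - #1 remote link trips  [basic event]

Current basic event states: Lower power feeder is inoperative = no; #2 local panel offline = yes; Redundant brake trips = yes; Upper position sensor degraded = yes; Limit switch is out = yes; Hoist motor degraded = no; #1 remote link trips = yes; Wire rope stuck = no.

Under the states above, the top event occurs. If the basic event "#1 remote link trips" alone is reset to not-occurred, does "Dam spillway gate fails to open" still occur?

Counterfactual: set "#1 remote link trips" to not occurred.
Remote branch fails [OR]: #2 local panel offline=occurs, Wire rope stuck=not → at least one input occurs → occurs.
Local branch inoperative [OR]: Lower power feeder is inoperative=not, Remote branch fails=occurs → at least one input occurs → occurs.
Backup hoist down [AND]: Limit switch is out=occurs, Local branch inoperative=occurs, Redundant brake trips=occurs, Upper position sensor degraded=occurs → all inputs occur → occurs.
Hoist path fails [AND]: Hoist motor degraded=not, #1 remote link trips=not → not all inputs occur → does not occur.
Dam spillway gate fails to open [OR]: Backup hoist down=occurs, Hoist path fails=not → at least one input occurs → occurs.

Yes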